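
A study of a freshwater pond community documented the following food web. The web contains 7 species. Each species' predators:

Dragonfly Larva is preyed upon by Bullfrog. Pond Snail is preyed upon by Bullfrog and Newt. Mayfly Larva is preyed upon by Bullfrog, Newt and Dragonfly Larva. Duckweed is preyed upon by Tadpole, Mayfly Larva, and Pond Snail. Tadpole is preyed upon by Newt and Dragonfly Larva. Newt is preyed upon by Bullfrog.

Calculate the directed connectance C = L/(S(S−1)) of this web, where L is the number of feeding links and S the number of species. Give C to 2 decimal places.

C = 0.29

The web has S = 7 species and L = 12 feeding links.
C = L / (S(S−1)) = 12 / 42 = 0.2857 ≈ 0.29.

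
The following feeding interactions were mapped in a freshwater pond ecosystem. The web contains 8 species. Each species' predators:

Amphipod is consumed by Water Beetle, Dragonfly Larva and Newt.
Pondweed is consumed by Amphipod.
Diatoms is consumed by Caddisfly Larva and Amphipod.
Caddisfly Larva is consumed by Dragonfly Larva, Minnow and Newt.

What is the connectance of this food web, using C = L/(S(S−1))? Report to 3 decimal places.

The web has S = 8 species and L = 9 feeding links.
C = L / (S(S−1)) = 9 / 56 = 0.1607 ≈ 0.161.

C = 0.161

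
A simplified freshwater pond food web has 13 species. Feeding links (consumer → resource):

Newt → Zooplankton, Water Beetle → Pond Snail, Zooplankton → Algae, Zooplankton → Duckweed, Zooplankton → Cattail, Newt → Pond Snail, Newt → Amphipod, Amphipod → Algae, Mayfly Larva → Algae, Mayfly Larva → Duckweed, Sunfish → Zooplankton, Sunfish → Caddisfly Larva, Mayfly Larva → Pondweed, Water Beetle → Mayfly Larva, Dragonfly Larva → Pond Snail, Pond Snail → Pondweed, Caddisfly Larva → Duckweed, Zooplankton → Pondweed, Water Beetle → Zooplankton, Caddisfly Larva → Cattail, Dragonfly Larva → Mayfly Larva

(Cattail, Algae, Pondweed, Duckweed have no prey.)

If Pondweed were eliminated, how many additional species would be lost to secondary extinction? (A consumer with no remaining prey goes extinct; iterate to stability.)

1

Remove Pondweed.
Round 1: Pond Snail (all prey gone) → extinct.
No further losses. Total secondary extinctions: 1.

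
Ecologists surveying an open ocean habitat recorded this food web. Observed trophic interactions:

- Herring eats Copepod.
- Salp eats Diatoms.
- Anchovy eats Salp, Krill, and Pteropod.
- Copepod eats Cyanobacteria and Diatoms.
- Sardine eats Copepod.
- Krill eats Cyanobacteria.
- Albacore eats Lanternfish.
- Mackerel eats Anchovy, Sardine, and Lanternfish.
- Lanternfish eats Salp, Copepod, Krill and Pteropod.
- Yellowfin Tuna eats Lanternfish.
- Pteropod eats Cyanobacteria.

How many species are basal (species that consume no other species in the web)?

2

Basal species (no prey listed): Cyanobacteria, Diatoms.
Count: 2.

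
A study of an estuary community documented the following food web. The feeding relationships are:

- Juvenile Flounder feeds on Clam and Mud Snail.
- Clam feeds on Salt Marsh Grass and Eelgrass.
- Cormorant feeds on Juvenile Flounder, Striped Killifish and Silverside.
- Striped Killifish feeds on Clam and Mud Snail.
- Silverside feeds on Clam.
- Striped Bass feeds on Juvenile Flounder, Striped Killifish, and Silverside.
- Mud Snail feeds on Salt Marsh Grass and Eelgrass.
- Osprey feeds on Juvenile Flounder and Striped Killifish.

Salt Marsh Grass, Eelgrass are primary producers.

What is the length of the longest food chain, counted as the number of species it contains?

One longest chain: Salt Marsh Grass → Clam → Silverside → Striped Bass.
It has 4 species and 3 links.

4 species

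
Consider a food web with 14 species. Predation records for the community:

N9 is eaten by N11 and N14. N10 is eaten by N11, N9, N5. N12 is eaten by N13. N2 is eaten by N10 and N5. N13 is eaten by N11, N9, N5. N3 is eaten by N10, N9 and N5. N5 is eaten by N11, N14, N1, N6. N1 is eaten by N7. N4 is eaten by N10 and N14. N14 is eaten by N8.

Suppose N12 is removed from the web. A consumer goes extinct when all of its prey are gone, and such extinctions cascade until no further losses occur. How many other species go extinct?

Remove N12.
Round 1: N13 (all prey gone) → extinct.
No further losses. Total secondary extinctions: 1.

1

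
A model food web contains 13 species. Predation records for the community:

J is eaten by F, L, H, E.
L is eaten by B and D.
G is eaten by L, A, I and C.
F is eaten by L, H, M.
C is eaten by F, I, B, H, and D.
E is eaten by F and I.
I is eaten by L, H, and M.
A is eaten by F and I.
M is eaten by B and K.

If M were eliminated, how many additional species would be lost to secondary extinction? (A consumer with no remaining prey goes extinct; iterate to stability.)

1

Remove M.
Round 1: K (all prey gone) → extinct.
No further losses. Total secondary extinctions: 1.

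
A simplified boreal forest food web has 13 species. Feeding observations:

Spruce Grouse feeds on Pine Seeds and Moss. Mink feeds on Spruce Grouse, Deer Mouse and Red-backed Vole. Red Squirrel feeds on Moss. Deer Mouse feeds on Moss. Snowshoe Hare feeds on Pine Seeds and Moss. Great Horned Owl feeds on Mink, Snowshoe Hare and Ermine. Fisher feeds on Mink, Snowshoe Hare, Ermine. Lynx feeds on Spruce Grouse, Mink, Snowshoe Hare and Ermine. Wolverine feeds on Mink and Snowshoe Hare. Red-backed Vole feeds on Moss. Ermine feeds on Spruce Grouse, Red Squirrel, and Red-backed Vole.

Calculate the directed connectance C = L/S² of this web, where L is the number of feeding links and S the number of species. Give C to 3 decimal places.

C = 0.148

The web has S = 13 species and L = 25 feeding links.
C = L / S² = 25 / 169 = 0.1479 ≈ 0.148.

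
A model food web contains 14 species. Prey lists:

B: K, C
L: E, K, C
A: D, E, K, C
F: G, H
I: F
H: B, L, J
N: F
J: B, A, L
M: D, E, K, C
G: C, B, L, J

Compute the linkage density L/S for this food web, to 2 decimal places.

There are L = 27 links among S = 14 species.
L/S = 27/14 = 1.9286 ≈ 1.93.

L/S = 1.93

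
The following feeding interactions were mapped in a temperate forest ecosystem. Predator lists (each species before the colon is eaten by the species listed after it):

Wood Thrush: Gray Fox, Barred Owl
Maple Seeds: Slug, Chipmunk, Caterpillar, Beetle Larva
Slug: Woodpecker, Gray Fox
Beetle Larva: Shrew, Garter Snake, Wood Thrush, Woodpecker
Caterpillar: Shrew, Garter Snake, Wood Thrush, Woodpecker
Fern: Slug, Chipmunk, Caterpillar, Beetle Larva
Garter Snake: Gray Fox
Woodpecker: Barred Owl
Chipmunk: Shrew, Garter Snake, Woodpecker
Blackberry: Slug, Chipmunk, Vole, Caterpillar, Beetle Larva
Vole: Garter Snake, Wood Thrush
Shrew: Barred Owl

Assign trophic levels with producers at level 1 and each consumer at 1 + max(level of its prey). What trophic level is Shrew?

Fern is a producer → level 1.
Chipmunk eats Fern (level 1); other prey at levels: Maple Seeds 1, Blackberry 1 → level 2.
Shrew eats Chipmunk (level 2); other prey at levels: Caterpillar 2, Beetle Larva 2 → level 3.

Trophic level 3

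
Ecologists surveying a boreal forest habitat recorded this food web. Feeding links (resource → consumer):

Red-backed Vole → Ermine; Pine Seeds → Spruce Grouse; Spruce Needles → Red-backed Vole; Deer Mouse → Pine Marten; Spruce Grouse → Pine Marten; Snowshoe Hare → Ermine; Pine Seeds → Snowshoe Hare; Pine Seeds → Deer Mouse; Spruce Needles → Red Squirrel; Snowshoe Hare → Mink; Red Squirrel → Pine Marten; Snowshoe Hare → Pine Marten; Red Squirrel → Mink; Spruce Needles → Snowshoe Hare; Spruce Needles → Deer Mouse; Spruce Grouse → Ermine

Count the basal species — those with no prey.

2

Basal species (no prey listed): Spruce Needles, Pine Seeds.
Count: 2.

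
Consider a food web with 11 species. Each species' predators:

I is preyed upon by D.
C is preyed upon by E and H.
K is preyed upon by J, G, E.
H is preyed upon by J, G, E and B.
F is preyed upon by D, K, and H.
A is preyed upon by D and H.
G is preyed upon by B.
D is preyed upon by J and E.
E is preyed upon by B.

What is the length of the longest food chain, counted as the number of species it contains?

4 species

One longest chain: I → D → E → B.
It has 4 species and 3 links.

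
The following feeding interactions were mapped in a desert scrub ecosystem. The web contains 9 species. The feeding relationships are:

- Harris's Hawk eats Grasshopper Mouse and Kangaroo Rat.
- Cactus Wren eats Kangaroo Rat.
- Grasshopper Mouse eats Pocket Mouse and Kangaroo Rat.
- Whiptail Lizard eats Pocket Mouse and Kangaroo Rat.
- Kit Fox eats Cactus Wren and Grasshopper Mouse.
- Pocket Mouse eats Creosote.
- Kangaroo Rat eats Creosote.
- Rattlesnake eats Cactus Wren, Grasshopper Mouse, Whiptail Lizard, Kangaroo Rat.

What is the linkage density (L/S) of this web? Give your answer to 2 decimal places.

L/S = 1.67

There are L = 15 links among S = 9 species.
L/S = 15/9 = 1.6667 ≈ 1.67.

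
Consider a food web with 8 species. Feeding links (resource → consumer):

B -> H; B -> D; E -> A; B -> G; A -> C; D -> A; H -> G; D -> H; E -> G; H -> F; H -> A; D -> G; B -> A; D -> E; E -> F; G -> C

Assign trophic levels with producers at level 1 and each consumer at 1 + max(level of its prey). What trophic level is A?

B is a producer → level 1.
D eats B → level 2.
H eats D (level 2); other prey at levels: B 1 → level 3.
A eats H (level 3); other prey at levels: B 1, D 2, E 3 → level 4.

Trophic level 4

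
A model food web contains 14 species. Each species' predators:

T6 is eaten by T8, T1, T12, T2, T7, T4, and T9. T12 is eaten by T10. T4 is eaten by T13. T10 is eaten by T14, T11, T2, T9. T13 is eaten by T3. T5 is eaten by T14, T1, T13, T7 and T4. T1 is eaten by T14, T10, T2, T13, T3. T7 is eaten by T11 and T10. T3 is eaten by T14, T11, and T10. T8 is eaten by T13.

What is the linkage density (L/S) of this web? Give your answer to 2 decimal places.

L/S = 2.14

There are L = 30 links among S = 14 species.
L/S = 30/14 = 2.1429 ≈ 2.14.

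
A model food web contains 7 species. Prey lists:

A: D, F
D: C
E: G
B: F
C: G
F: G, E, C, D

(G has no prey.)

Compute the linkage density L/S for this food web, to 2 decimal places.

There are L = 10 links among S = 7 species.
L/S = 10/7 = 1.4286 ≈ 1.43.

L/S = 1.43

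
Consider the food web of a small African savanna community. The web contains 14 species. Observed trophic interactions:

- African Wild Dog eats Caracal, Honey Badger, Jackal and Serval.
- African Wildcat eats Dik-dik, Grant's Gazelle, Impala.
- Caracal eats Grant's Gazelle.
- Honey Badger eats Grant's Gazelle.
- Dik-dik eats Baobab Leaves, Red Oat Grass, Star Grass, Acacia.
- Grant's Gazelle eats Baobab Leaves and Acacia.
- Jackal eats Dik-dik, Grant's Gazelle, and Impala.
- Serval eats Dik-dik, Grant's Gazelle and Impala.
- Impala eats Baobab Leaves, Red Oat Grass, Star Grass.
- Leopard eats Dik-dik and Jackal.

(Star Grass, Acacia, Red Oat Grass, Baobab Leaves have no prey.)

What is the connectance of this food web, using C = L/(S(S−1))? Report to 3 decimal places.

The web has S = 14 species and L = 26 feeding links.
C = L / (S(S−1)) = 26 / 182 = 0.1429 ≈ 0.143.

C = 0.143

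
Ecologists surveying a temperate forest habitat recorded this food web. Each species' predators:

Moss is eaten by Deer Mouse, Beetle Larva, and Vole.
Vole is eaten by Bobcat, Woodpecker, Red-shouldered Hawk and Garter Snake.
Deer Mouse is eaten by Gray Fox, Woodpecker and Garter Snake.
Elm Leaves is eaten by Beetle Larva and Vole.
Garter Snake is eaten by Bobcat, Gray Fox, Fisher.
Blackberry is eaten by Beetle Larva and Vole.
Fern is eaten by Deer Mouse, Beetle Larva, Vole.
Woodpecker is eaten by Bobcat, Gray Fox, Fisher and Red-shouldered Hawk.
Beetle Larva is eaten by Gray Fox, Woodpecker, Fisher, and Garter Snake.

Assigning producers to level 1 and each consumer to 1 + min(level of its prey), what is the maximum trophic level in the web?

3

Producers (level 1): Elm Leaves, Moss, Blackberry, Fern.
Following each consumer down to its lowest-level prey: Moss → Deer Mouse → Gray Fox (levels 1 through 3).
All prey of Gray Fox (Deer Mouse 2, Beetle Larva 2, Woodpecker 3, Garter Snake 3) are at level 2 or above, so Gray Fox is at level 1 + 2 = 3.
Every consumer has at least one prey at level 2 or below, so none exceeds level 3.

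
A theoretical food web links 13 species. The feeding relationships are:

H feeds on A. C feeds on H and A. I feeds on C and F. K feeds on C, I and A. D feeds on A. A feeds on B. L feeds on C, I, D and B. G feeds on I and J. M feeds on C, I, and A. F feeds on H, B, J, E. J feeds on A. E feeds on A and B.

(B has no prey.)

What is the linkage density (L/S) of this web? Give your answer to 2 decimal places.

L/S = 2.00

There are L = 26 links among S = 13 species.
L/S = 26/13 = 2.0000 ≈ 2.00.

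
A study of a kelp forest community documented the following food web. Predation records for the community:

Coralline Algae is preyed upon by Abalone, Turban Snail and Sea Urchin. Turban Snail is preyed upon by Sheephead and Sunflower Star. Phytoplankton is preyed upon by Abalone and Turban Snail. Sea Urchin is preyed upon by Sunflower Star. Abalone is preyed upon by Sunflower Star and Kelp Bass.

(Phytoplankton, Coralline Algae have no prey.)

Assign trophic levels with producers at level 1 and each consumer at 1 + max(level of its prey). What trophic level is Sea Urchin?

Trophic level 2

Coralline Algae is a producer → level 1.
Sea Urchin eats Coralline Algae → level 2.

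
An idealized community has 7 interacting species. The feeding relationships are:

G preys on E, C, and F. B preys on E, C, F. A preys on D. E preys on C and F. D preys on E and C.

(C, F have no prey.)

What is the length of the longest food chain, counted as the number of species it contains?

4 species

One longest chain: C → E → D → A.
It has 4 species and 3 links.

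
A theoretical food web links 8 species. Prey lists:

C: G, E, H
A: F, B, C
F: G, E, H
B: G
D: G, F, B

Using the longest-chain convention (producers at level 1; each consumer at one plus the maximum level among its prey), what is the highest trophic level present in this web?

Producers (level 1): G, E, H.
G → F → A gives A level 3.
No species has a prey at level 3, so no species reaches level 4.

3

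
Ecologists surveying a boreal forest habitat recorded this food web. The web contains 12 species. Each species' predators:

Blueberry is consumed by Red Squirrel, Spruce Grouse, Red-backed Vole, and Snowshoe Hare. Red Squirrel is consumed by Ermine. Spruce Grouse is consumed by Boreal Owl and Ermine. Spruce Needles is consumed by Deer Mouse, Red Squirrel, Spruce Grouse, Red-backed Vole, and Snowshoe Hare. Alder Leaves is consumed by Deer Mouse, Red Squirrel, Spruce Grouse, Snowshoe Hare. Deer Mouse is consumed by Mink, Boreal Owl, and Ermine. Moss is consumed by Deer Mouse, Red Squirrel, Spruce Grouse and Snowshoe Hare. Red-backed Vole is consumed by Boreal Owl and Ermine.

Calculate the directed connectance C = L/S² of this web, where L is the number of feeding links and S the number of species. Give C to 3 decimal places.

The web has S = 12 species and L = 25 feeding links.
C = L / S² = 25 / 144 = 0.1736 ≈ 0.174.

C = 0.174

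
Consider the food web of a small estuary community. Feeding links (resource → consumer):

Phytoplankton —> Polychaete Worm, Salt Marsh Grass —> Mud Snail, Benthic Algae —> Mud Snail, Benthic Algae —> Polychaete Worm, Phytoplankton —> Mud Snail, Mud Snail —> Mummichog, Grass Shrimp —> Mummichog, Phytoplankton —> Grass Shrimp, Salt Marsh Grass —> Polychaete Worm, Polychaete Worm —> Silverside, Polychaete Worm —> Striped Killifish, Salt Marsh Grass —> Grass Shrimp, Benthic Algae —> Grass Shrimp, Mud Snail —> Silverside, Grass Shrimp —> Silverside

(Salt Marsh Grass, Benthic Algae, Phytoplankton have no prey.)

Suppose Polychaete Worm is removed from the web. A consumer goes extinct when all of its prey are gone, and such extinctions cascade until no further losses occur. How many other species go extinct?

Remove Polychaete Worm.
Round 1: Striped Killifish (all prey gone) → extinct.
No further losses. Total secondary extinctions: 1.

1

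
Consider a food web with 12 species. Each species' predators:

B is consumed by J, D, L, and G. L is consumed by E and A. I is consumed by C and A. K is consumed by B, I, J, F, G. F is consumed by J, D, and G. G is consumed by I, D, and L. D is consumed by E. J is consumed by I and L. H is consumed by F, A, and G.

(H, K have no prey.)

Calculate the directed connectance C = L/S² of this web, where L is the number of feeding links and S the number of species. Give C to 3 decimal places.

The web has S = 12 species and L = 25 feeding links.
C = L / S² = 25 / 144 = 0.1736 ≈ 0.174.

C = 0.174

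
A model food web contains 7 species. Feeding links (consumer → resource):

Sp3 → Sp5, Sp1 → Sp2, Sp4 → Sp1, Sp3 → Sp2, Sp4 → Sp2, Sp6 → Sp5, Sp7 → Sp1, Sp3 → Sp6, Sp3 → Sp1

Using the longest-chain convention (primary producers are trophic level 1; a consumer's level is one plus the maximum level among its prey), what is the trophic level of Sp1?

Sp2 is a producer → level 1.
Sp1 eats Sp2 → level 2.

Trophic level 2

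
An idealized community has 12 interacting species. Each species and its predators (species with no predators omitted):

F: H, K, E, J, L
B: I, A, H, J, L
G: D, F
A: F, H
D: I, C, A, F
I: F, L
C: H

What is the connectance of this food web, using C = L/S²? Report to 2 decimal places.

The web has S = 12 species and L = 21 feeding links.
C = L / S² = 21 / 144 = 0.1458 ≈ 0.15.

C = 0.15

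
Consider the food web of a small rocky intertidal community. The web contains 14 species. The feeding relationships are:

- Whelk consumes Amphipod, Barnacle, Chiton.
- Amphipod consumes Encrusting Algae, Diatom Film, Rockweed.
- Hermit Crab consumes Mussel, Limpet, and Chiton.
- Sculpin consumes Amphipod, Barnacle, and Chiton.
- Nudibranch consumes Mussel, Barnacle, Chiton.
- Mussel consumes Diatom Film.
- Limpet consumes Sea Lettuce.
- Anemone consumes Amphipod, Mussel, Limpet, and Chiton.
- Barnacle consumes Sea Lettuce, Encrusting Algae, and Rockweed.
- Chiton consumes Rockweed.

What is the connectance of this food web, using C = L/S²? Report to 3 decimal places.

C = 0.128

The web has S = 14 species and L = 25 feeding links.
C = L / S² = 25 / 196 = 0.1276 ≈ 0.128.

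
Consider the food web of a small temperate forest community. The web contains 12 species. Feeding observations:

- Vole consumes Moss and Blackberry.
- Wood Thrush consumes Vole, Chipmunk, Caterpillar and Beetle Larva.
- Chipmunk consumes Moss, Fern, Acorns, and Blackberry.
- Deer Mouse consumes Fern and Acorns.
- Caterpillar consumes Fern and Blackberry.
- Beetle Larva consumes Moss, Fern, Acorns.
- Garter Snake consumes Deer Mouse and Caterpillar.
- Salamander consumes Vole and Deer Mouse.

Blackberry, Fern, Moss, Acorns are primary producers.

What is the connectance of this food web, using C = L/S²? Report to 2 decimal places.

C = 0.15

The web has S = 12 species and L = 21 feeding links.
C = L / S² = 21 / 144 = 0.1458 ≈ 0.15.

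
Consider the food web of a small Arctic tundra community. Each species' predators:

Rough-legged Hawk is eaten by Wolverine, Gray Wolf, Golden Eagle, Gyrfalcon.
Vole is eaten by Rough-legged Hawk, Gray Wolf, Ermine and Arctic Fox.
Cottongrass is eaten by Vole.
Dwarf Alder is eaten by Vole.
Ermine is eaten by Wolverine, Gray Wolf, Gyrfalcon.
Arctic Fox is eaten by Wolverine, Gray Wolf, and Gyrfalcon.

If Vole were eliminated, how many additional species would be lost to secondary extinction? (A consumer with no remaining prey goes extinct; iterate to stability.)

7

Remove Vole.
Round 1: Arctic Fox (all prey gone), Rough-legged Hawk (all prey gone), Ermine (all prey gone) → extinct.
Round 2: Wolverine (all prey gone), Gyrfalcon (all prey gone), Golden Eagle (all prey gone), Gray Wolf (all prey gone) → extinct.
No further losses. Total secondary extinctions: 7.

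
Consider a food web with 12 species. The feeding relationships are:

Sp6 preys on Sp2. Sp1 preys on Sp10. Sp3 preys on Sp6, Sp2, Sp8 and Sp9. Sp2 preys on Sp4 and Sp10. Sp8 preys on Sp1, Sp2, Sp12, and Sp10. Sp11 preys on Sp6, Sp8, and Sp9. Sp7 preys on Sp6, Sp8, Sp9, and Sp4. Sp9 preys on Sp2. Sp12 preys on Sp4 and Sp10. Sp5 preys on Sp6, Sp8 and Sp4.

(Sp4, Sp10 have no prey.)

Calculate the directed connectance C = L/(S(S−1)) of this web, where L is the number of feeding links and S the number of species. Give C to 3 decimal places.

The web has S = 12 species and L = 25 feeding links.
C = L / (S(S−1)) = 25 / 132 = 0.1894 ≈ 0.189.

C = 0.189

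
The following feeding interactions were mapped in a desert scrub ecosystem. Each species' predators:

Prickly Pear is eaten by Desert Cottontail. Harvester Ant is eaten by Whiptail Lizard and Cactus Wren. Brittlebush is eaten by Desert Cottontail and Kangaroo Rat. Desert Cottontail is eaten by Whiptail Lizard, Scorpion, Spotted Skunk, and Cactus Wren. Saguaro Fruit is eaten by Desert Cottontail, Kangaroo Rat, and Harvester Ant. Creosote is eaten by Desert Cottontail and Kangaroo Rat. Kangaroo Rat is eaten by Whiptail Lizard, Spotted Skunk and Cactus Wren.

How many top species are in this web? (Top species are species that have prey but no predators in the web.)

Top species (has prey, but nothing eats it): Scorpion, Whiptail Lizard, Spotted Skunk, Cactus Wren.
Count: 4.

4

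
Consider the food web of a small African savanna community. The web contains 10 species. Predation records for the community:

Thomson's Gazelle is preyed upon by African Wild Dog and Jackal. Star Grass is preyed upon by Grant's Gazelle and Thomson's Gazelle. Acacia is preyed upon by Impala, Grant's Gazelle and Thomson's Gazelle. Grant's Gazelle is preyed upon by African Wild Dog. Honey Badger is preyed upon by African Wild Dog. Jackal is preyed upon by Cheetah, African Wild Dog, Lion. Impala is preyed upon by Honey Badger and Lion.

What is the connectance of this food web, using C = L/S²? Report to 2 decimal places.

The web has S = 10 species and L = 14 feeding links.
C = L / S² = 14 / 100 = 0.1400 ≈ 0.14.

C = 0.14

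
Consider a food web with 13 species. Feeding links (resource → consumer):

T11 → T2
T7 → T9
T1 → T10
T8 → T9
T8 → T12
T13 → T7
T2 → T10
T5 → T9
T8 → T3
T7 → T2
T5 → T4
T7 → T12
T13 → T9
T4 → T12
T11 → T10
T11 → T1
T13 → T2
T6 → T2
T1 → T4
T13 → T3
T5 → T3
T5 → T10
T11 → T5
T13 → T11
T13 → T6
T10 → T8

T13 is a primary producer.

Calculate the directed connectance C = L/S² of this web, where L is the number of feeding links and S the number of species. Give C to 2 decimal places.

C = 0.15

The web has S = 13 species and L = 26 feeding links.
C = L / S² = 26 / 169 = 0.1538 ≈ 0.15.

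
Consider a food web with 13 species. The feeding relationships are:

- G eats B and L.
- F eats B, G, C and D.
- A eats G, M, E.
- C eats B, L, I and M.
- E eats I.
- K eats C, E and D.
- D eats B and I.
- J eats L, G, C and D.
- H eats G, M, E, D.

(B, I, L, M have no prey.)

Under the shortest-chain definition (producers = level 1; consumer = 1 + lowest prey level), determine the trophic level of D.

Trophic level 2

B is a producer → level 1.
D eats B → level 2.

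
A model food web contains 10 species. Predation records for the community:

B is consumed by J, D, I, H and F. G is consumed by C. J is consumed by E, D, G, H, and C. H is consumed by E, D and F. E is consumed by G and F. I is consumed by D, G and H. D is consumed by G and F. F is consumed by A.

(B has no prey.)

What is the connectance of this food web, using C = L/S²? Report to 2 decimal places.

The web has S = 10 species and L = 22 feeding links.
C = L / S² = 22 / 100 = 0.2200 ≈ 0.22.

C = 0.22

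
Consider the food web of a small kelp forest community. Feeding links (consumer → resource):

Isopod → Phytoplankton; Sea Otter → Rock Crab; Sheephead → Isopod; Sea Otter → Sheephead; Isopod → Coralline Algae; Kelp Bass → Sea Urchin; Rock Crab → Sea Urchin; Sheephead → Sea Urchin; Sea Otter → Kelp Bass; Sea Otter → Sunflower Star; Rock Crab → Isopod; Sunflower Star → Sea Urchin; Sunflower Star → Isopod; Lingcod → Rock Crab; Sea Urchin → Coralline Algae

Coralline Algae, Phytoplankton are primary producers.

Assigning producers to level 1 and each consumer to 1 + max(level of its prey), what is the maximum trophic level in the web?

4

Producers (level 1): Coralline Algae, Phytoplankton.
Coralline Algae → Isopod → Rock Crab → Sea Otter gives Sea Otter level 4.
No species has a prey at level 4, so no species reaches level 5.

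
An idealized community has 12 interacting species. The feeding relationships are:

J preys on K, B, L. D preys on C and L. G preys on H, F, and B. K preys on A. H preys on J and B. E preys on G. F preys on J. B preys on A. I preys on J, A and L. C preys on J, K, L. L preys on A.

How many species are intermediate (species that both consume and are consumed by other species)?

Intermediate species (has both prey and predators): L, B, K, J, F, H, C, G.
Count: 8.

8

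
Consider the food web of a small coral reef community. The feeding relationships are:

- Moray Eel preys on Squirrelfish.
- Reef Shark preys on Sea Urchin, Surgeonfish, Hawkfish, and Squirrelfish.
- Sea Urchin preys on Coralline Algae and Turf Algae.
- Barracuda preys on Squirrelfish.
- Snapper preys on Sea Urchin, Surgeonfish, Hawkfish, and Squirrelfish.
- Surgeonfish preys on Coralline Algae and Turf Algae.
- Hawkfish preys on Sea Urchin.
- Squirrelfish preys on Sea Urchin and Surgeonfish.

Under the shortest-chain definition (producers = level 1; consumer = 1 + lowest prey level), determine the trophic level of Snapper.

Turf Algae is a producer → level 1.
Surgeonfish eats Turf Algae → level 2.
Snapper eats Surgeonfish → level 3.
No prey of Snapper is below level 2, so 3 is the minimum.

Trophic level 3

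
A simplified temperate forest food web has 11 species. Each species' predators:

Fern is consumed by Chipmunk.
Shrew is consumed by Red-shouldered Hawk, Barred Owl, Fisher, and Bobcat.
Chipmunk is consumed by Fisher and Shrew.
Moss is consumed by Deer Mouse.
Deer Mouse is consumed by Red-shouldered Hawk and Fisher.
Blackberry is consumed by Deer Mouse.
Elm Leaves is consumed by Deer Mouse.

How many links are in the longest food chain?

3 links

One longest chain: Fern → Chipmunk → Shrew → Barred Owl.
It has 4 species and 3 links.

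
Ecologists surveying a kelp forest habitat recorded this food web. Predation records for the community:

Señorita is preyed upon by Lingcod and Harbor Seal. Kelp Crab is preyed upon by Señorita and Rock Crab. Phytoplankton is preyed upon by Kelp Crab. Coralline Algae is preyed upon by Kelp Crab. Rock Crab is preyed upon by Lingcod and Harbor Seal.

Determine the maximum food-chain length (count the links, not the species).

3 links

One longest chain: Coralline Algae → Kelp Crab → Rock Crab → Harbor Seal.
It has 4 species and 3 links.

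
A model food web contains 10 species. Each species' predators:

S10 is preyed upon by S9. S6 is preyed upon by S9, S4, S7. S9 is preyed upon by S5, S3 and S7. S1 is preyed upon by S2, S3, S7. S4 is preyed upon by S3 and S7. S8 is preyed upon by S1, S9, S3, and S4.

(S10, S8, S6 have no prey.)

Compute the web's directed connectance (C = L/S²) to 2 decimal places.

C = 0.16

The web has S = 10 species and L = 16 feeding links.
C = L / S² = 16 / 100 = 0.1600 ≈ 0.16.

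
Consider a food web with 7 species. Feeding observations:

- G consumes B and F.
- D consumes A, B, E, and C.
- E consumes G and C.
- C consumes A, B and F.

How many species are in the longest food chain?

One longest chain: B → C → E → D.
It has 4 species and 3 links.

4 species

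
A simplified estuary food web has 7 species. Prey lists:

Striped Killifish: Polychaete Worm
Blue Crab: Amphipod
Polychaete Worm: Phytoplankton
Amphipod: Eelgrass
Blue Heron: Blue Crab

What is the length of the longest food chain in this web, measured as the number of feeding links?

3 links

One longest chain: Eelgrass → Amphipod → Blue Crab → Blue Heron.
It has 4 species and 3 links.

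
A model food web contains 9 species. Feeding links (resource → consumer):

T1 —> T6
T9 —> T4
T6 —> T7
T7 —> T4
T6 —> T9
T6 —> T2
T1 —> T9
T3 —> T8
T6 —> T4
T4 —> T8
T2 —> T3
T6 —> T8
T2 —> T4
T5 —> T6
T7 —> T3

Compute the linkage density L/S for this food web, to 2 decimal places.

There are L = 15 links among S = 9 species.
L/S = 15/9 = 1.6667 ≈ 1.67.

L/S = 1.67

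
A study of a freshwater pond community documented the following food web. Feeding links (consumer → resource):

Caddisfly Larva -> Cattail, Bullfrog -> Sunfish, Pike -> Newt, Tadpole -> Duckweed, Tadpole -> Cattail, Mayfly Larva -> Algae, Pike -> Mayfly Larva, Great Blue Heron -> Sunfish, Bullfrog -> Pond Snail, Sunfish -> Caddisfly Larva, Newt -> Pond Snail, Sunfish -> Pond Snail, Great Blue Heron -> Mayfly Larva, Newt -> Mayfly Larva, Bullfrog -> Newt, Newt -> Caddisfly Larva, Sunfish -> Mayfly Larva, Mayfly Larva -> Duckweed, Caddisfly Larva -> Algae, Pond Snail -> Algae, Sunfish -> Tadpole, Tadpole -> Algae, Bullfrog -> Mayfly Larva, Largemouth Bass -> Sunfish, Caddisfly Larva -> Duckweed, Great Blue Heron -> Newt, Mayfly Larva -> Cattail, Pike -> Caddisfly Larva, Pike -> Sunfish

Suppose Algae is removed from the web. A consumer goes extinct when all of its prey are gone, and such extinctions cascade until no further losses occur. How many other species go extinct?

Remove Algae.
Round 1: Pond Snail (all prey gone) → extinct.
No further losses. Total secondary extinctions: 1.

1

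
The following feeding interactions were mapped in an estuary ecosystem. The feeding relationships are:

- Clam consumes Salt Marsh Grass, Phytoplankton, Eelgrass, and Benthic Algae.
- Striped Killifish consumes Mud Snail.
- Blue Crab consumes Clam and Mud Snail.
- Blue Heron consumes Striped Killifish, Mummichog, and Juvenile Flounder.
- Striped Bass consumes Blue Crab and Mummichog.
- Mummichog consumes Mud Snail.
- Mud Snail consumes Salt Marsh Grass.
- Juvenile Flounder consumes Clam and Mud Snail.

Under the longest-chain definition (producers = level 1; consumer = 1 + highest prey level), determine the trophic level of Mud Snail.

Trophic level 2

Salt Marsh Grass is a producer → level 1.
Mud Snail eats Salt Marsh Grass → level 2.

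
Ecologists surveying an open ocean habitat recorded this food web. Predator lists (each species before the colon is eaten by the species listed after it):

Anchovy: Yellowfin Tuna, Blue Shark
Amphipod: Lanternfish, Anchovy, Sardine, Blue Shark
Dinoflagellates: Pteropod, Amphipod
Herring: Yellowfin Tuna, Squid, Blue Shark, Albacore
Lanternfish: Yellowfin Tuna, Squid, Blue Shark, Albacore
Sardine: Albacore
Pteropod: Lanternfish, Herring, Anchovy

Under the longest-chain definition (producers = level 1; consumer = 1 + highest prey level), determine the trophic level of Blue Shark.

Dinoflagellates is a producer → level 1.
Pteropod eats Dinoflagellates → level 2.
Lanternfish eats Pteropod (level 2); other prey at levels: Amphipod 2 → level 3.
Blue Shark eats Lanternfish (level 3); other prey at levels: Amphipod 2, Herring 3, Anchovy 3 → level 4.

Trophic level 4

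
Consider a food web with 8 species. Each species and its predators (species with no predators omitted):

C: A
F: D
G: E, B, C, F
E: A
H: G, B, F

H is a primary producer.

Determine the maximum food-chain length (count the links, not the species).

One longest chain: H → G → F → D.
It has 4 species and 3 links.

3 links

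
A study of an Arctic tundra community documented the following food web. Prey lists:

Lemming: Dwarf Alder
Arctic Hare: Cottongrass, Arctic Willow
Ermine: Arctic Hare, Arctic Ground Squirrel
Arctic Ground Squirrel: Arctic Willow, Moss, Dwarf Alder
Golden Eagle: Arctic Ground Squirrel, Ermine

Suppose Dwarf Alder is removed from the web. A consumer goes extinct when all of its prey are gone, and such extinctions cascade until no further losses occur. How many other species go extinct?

Remove Dwarf Alder.
Round 1: Lemming (all prey gone) → extinct.
No further losses. Total secondary extinctions: 1.

1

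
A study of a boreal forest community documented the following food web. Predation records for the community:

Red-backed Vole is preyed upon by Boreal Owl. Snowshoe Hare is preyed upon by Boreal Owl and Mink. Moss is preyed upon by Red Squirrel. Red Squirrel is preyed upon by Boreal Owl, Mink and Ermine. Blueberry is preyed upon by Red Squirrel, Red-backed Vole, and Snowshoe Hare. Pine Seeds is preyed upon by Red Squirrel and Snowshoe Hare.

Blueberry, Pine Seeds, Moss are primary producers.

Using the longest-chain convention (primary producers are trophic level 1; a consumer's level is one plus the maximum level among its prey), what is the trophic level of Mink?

Trophic level 3

Blueberry is a producer → level 1.
Red Squirrel eats Blueberry (level 1); other prey at levels: Pine Seeds 1, Moss 1 → level 2.
Mink eats Red Squirrel (level 2); other prey at levels: Snowshoe Hare 2 → level 3.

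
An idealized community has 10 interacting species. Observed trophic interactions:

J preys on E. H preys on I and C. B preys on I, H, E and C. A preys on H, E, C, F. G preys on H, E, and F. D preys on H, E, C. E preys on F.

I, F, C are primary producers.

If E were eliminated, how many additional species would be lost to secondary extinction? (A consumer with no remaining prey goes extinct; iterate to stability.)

Remove E.
Round 1: J (all prey gone) → extinct.
No further losses. Total secondary extinctions: 1.

1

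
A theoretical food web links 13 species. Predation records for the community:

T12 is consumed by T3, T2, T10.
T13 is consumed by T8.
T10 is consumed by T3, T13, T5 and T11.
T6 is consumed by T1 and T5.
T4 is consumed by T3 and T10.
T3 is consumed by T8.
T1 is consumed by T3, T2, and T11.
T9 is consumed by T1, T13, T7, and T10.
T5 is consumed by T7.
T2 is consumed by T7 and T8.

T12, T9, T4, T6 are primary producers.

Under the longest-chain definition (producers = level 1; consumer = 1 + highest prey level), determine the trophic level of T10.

T12 is a producer → level 1.
T10 eats T12 (level 1); other prey at levels: T9 1, T4 1 → level 2.

Trophic level 2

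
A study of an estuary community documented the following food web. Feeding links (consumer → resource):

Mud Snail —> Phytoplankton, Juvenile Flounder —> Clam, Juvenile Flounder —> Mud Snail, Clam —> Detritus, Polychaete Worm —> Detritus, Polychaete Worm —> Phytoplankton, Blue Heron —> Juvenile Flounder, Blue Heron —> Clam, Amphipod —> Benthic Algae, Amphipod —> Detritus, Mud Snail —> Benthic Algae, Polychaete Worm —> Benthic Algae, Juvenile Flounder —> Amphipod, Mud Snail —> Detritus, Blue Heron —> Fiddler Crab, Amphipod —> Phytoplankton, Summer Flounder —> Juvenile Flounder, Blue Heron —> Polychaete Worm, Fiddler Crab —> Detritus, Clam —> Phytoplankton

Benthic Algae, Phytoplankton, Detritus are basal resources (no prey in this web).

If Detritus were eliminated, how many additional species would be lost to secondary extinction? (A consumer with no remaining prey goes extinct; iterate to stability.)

1

Remove Detritus.
Round 1: Fiddler Crab (all prey gone) → extinct.
No further losses. Total secondary extinctions: 1.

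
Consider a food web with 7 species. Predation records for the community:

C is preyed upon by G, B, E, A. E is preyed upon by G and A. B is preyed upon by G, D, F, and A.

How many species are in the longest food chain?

One longest chain: C → B → D.
It has 3 species and 2 links.

3 species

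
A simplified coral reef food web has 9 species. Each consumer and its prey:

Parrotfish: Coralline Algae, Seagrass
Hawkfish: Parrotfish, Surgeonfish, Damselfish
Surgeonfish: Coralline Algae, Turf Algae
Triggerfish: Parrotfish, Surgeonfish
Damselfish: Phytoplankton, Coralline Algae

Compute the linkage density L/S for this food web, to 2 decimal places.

L/S = 1.22

There are L = 11 links among S = 9 species.
L/S = 11/9 = 1.2222 ≈ 1.22.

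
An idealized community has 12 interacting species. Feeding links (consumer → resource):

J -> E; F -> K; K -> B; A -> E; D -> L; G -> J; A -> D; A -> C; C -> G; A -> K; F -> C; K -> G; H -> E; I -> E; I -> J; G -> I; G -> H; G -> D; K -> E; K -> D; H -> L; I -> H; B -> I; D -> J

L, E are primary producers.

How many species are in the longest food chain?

One longest chain: E → J → D → G → C → F.
It has 6 species and 5 links.

6 species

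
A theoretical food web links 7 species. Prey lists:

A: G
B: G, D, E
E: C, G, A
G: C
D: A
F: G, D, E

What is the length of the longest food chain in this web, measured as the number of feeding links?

One longest chain: C → G → A → D → B.
It has 5 species and 4 links.

4 links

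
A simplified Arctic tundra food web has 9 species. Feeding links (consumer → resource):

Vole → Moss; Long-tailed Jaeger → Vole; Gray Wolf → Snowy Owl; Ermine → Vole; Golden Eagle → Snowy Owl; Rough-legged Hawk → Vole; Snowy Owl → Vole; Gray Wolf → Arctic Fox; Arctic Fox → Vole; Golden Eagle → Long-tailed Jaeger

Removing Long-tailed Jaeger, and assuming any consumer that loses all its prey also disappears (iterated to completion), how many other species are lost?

0

Remove Long-tailed Jaeger.
Every predator of it retains at least one other prey: Golden Eagle still has Snowy Owl.
No consumer loses all prey, so no secondary extinctions occur.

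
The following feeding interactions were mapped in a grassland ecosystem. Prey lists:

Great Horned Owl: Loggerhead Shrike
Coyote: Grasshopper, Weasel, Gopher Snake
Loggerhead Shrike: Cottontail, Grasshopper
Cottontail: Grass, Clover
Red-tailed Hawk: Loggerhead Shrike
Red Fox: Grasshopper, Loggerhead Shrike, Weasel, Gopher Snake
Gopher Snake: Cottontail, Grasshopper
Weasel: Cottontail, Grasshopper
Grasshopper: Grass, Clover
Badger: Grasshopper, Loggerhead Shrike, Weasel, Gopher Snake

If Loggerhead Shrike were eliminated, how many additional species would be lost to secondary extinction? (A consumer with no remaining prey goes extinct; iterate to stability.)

Remove Loggerhead Shrike.
Round 1: Red-tailed Hawk (all prey gone), Great Horned Owl (all prey gone) → extinct.
No further losses. Total secondary extinctions: 2.

2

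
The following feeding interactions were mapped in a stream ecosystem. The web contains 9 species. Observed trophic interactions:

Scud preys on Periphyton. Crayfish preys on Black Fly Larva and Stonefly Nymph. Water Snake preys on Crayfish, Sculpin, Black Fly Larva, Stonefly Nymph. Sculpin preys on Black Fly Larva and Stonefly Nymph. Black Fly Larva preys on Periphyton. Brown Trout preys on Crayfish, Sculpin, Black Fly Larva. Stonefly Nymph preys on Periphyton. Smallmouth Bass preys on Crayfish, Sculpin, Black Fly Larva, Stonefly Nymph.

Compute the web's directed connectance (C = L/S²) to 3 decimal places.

C = 0.222

The web has S = 9 species and L = 18 feeding links.
C = L / S² = 18 / 81 = 0.2222 ≈ 0.222.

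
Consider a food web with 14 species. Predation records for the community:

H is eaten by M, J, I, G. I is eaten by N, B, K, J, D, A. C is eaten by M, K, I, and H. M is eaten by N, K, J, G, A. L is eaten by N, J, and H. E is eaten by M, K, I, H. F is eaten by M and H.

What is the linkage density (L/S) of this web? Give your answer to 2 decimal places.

L/S = 2.00

There are L = 28 links among S = 14 species.
L/S = 28/14 = 2.0000 ≈ 2.00.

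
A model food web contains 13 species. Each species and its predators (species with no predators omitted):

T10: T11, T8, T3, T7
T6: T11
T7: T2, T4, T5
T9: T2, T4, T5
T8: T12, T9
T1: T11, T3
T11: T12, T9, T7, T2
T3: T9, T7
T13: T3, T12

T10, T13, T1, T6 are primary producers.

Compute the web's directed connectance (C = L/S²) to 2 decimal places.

C = 0.14

The web has S = 13 species and L = 23 feeding links.
C = L / S² = 23 / 169 = 0.1361 ≈ 0.14.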